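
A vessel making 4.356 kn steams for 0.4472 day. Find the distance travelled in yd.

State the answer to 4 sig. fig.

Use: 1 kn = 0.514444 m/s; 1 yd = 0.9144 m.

9.469×10⁴ yd

4.356 kn × 0.514444 = 2.24092 m/s
0.4472 day × 86400 = 38638.1 s
d = v × t = 2.24092 m/s × 38638.1 s = 86584.9 m
86584.9 m ÷ (0.9144 m/yd) = 94690.4 yd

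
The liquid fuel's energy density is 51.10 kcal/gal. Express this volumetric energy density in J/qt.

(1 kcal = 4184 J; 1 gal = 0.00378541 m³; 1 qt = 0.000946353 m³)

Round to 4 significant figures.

5.345×10⁴ J/qt

51.10 kcal/gal × 4184 J/kcal ÷ 0.00378541 m³/gal = 5.64806×10⁷ J/m³
5.64806×10⁷ J/m³ × 0.000946353 m³/qt = 53450.6 J/qt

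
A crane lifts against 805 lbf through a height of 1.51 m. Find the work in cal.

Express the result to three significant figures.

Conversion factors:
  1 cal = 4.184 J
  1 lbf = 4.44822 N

1290 cal

805 lbf × 4.44822 → 3580.82 N
W = F × d = 3580.82 N × 1.51 m = 5407.04 J
5407.04 J ÷ (4.184 J/cal) = 1292.31 cal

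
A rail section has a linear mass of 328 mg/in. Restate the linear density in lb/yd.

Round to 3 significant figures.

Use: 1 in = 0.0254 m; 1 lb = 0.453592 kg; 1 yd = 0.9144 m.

0.0260 lb/yd

328 mg/in × 10⁻⁶ kg/mg ÷ 0.0254 m/in = 0.0129134 kg/m
0.0129134 kg/m ÷ 0.453592 kg/lb × 0.9144 m/yd = 0.0260322 lb/yd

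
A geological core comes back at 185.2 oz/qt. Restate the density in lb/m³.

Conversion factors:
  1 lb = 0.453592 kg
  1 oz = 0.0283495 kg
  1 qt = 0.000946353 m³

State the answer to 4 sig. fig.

185.2 oz/qt × 0.0283495 kg/oz ÷ 0.000946353 m³/qt = 5547.96 kg/m³
5547.96 kg/m³ ÷ 0.453592 kg/lb = 12231.2 lb/m³

1.223×10⁴ lb/m³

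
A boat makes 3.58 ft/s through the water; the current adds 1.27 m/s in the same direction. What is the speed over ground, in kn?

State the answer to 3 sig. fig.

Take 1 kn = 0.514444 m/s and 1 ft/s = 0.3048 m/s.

4.59 kn

3.58 ft/s × 0.3048 = 1.09118 m/s
1.27 m/s (already m/s)
Combined: 1.09118 + 1.27 = 2.36118 m/s
In kn: 2.36118 / 0.514444 = 4.58977 kn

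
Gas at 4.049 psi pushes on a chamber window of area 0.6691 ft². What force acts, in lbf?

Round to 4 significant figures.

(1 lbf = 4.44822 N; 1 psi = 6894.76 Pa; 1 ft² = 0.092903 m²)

390.1 lbf

4.049 psi × 6894.76 → 27916.9 Pa
0.6691 ft² × 0.092903 → 0.0621614 m²
F = P × A = 27916.9 Pa × 0.0621614 m² = 1735.35 N
1735.35 N ÷ (4.44822 N/lbf) = 390.122 lbf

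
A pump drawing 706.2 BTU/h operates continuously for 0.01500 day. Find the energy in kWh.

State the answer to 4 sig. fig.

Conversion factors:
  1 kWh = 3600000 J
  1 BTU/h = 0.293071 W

0.07451 kWh

706.2 BTU/h × 0.293071 → 206.967 W
0.01500 day × 86400 → 1296 s
E = P × t = 206.967 W × 1296 s = 268229 J
268229 J ÷ (3600000 J/kWh) = 0.0745081 kWh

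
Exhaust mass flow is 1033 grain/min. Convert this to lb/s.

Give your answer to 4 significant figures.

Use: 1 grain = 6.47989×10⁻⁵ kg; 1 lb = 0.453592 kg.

1033 grain/min × 6.47989×10⁻⁵ kg/grain ÷ 60 s/min = 0.00111562 kg/s
0.00111562 kg/s ÷ 0.453592 kg/lb = 0.00245952 lb/s

0.002460 lb/s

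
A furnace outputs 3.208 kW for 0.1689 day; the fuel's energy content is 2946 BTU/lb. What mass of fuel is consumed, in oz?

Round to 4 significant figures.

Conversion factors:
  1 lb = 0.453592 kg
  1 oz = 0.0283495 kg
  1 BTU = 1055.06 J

3.208 kW → 3208 W
0.1689 day → 14593 s
E = P × t = 3208 × 14593 = 4.68143×10⁷ J
2946 BTU/lb → 6.85243×10⁶ J/kg
m = E / e_s = 4.68143×10⁷ / 6.85243×10⁶ = 6.83178 kg
In oz: 6.83178 / 0.0283495 = 240.984 oz

241.0 oz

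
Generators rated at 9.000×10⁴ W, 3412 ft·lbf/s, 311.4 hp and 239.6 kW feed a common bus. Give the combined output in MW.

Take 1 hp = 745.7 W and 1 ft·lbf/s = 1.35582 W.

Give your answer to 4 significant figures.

0.5664 MW

9.000×10⁴ W (already W)
3412 ft·lbf/s × 1.35582 = 4626.06 W
311.4 hp × 745.7 = 232211 W
239.6 kW × 1000 = 239600 W
Combined: 90000 + 4626.06 + 232211 + 239600 = 566437 W
In MW: 566437 / 1000000 = 0.566437 MW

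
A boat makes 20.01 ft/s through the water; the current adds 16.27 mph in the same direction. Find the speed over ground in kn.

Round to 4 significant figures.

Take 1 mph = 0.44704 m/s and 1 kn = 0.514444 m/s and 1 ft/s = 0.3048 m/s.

25.99 kn

20.01 ft/s × 0.3048 = 6.09905 m/s
16.27 mph × 0.44704 = 7.27334 m/s
Sum: 6.09905 + 7.27334 = 13.3724 m/s
In kn: 13.3724 / 0.514444 = 25.9939 kn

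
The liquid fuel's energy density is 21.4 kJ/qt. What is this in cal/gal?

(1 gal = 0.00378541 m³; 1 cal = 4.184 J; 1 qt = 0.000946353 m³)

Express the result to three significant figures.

2.05×10⁴ cal/gal

21.4 kJ/qt × 1000 J/kJ ÷ 0.000946353 m³/qt = 2.26131×10⁷ J/m³
2.26131×10⁷ J/m³ ÷ 4.184 J/cal × 0.00378541 m³/gal = 20458.9 cal/gal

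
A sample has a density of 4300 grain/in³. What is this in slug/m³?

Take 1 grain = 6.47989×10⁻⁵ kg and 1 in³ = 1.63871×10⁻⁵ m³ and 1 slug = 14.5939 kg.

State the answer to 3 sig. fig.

4300 grain/in³ × 6.47989×10⁻⁵ kg/grain ÷ 1.63871×10⁻⁵ m³/in³ = 17003.3 kg/m³
17003.3 kg/m³ ÷ 14.5939 kg/slug = 1165.1 slug/m³

1170 slug/m³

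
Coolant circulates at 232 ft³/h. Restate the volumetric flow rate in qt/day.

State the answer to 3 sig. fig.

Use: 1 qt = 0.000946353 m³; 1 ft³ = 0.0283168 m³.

1.67×10⁵ qt/day

232 ft³/h × 0.0283168 m³/ft³ ÷ 3600 s/h = 0.00182486 m³/s
0.00182486 m³/s ÷ 0.000946353 m³/qt × 86400 s/day = 166606 qt/day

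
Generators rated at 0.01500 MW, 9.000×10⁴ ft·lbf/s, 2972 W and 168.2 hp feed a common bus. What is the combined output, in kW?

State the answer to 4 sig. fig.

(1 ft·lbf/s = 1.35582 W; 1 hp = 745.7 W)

0.01500 MW × 1000000 = 15000 W
9.000×10⁴ ft·lbf/s × 1.35582 = 122024 W
2972 W (already W)
168.2 hp × 745.7 = 125427 W
Total: 15000 + 122024 + 2972 + 125427 = 265423 W
In kW: 265423 / 1000 = 265.423 kW

265.4 kW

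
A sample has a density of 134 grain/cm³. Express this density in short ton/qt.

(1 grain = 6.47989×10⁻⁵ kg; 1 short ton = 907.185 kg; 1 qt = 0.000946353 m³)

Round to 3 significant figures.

0.00906 short ton/qt

134 grain/cm³ × 6.47989×10⁻⁵ kg/grain ÷ 10⁻⁶ m³/cm³ = 8683.05 kg/m³
8683.05 kg/m³ ÷ 907.185 kg/short ton × 0.000946353 m³/qt = 0.00905794 short ton/qt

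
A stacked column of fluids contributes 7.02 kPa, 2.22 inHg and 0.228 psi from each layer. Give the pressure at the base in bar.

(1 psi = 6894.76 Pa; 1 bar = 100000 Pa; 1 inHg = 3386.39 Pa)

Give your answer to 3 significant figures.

7.02 kPa × 1000 = 7020 Pa
2.22 inHg × 3386.39 = 7517.79 Pa
0.228 psi × 6894.76 = 1572.01 Pa
Total: 7020 + 7517.79 + 1572.01 = 16109.8 Pa
In bar: 16109.8 / 100000 = 0.161098 bar

0.161 bar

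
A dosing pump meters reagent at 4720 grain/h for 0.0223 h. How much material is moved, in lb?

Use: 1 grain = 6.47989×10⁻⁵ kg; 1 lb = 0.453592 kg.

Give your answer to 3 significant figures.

4720 grain/h → 8.49586×10⁻⁵ kg/s
0.0223 h → 80.28 s
m = ṁ × t = 8.49586×10⁻⁵ × 80.28 = 0.00682048 kg
In lb: 0.00682048 / 0.453592 = 0.0150366 lb

0.0150 lb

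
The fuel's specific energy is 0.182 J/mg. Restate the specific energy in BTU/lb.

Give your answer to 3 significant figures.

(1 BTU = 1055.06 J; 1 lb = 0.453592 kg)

0.182 J/mg ÷ 10⁻⁶ kg/mg = 182000 J/kg
182000 J/kg ÷ 1055.06 J/BTU × 0.453592 kg/lb = 78.2455 BTU/lb

78.2 BTU/lb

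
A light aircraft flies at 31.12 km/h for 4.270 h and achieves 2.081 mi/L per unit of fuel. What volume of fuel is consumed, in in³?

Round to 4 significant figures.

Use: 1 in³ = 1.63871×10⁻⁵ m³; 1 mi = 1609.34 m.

31.12 km/h → 8.64444 m/s
4.270 h → 15372 s
d = v × t = 8.64444 × 15372 = 132882 m
2.081 mi/L → 3.34904×10⁶ m/m³
V = d / (distance per unit fuel) = 132882 / 3.34904×10⁶ = 0.0396776 m³
In in³: 0.0396776 / 1.63871×10⁻⁵ = 2421.27 in³

2421 in³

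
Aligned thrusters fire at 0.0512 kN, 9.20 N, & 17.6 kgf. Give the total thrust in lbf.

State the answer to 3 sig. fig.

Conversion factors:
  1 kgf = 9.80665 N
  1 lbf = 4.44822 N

52.4 lbf

0.0512 kN × 1000 = 51.2 N
9.20 N (already N)
17.6 kgf × 9.80665 = 172.597 N
Total: 51.2 + 9.2 + 172.597 = 232.997 N
In lbf: 232.997 / 4.44822 = 52.3798 lbf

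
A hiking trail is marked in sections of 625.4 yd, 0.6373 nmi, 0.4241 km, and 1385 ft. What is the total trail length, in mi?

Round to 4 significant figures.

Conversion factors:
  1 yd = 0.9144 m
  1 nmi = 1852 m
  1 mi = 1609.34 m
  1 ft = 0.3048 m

1.615 mi

625.4 yd × 0.9144 → 571.866 m
0.6373 nmi × 1852 → 1180.28 m
0.4241 km × 1000 → 424.1 m
1385 ft × 0.3048 → 422.148 m
Total: 571.866 + 1180.28 + 424.1 + 422.148 = 2598.39 m
In mi: 2598.39 / 1609.34 = 1.61457 mi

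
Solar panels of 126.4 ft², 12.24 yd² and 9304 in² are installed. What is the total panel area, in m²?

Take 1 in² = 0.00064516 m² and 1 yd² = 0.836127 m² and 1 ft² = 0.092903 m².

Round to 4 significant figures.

126.4 ft² × 0.092903 = 11.7429 m²
12.24 yd² × 0.836127 = 10.2342 m²
9304 in² × 0.00064516 = 6.00257 m²
Sum: 11.7429 + 10.2342 + 6.00257 = 27.9797 m²

27.98 m²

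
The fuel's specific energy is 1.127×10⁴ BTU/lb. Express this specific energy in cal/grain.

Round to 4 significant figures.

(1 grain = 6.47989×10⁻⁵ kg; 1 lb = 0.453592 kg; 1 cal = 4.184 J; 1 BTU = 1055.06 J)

406.0 cal/grain

1.127×10⁴ BTU/lb × 1055.06 J/BTU ÷ 0.453592 kg/lb = 2.62141×10⁷ J/kg
2.62141×10⁷ J/kg ÷ 4.184 J/cal × 6.47989×10⁻⁵ kg/grain = 405.986 cal/grain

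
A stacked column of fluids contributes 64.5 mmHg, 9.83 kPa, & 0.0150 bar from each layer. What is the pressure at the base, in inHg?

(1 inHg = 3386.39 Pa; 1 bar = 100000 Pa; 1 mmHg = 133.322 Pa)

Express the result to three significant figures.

5.89 inHg

64.5 mmHg × 133.322 → 8599.27 Pa
9.83 kPa × 1000 → 9830 Pa
0.0150 bar × 100000 → 1500 Pa
Combined: 8599.27 + 9830 + 1500 = 19929.3 Pa
In inHg: 19929.3 / 3386.39 = 5.88512 inHg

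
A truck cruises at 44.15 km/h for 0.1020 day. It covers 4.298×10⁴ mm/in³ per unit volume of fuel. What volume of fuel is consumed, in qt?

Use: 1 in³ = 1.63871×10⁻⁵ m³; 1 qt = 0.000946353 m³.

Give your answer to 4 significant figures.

43.54 qt

44.15 km/h → 12.2639 m/s
0.1020 day → 8812.8 s
d = v × t = 12.2639 × 8812.8 = 108079 m
4.298×10⁴ mm/in³ → 2.62279×10⁶ m/m³
V = d / (distance per unit fuel) = 108079 / 2.62279×10⁶ = 0.0412076 m³
In qt: 0.0412076 / 0.000946353 = 43.5436 qt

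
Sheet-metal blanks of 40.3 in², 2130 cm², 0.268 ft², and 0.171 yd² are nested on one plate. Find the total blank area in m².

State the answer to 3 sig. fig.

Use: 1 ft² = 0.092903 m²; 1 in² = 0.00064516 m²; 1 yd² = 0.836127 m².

0.407 m²

40.3 in² × 0.00064516 = 0.0259999 m²
2130 cm² × 0.0001 = 0.213 m²
0.268 ft² × 0.092903 = 0.024898 m²
0.171 yd² × 0.836127 = 0.142978 m²
Total: 0.0259999 + 0.213 + 0.024898 + 0.142978 = 0.406876 m²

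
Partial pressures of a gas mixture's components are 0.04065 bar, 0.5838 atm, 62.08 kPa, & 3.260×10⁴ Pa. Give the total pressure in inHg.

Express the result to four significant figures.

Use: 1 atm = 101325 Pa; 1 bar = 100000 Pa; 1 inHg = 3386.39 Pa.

0.04065 bar × 100000 = 4065 Pa
0.5838 atm × 101325 = 59153.5 Pa
62.08 kPa × 1000 = 62080 Pa
3.260×10⁴ Pa (already Pa)
Sum: 4065 + 59153.5 + 62080 + 32600 = 157898 Pa
In inHg: 157898 / 3386.39 = 46.6272 inHg

46.63 inHg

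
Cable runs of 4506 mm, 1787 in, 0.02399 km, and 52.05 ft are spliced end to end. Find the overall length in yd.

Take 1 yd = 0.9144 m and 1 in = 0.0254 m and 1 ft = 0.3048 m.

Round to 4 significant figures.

4506 mm × 0.001 → 4.506 m
1787 in × 0.0254 → 45.3898 m
0.02399 km × 1000 → 23.99 m
52.05 ft × 0.3048 → 15.8648 m
Sum: 4.506 + 45.3898 + 23.99 + 15.8648 = 89.7506 m
In yd: 89.7506 / 0.9144 = 98.1524 yd

98.15 yd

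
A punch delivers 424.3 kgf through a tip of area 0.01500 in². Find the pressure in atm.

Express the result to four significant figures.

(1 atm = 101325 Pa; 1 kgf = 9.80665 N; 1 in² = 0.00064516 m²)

424.3 kgf × 9.80665 = 4160.96 N
0.01500 in² × 0.00064516 = 9.6774×10⁻⁶ m²
P = F / A = 4160.96 N / 9.6774×10⁻⁶ m² = 4.29967×10⁸ Pa
4.29967×10⁸ Pa ÷ (101325 Pa/atm) = 4243.44 atm

4243 atm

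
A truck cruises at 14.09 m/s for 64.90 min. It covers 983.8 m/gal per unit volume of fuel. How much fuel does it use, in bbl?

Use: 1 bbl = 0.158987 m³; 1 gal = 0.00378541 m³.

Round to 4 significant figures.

64.90 min → 3894 s
d = v × t = 14.09 × 3894 = 54866.5 m
983.8 m/gal → 259893 m/m³
V = d / (distance per unit fuel) = 54866.5 / 259893 = 0.211112 m³
In bbl: 0.211112 / 0.158987 = 1.32786 bbl

1.328 bbl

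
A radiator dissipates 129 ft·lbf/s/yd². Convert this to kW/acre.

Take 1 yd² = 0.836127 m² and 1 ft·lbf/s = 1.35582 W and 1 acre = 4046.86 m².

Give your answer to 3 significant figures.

129 ft·lbf/s/yd² × 1.35582 W/ft·lbf/s ÷ 0.836127 m²/yd² = 209.18 W/m²
209.18 W/m² ÷ 1000 W/kW × 4046.86 m²/acre = 846.522 kW/acre

847 kW/acre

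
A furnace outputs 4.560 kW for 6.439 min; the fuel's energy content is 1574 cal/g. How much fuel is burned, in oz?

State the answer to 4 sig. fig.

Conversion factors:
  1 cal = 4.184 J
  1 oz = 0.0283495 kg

9.436 oz

4.560 kW → 4560 W
6.439 min → 386.34 s
E = P × t = 4560 × 386.34 = 1.76171×10⁶ J
1574 cal/g → 6.58562×10⁶ J/kg
m = E / e_s = 1.76171×10⁶ / 6.58562×10⁶ = 0.267509 kg
In oz: 0.267509 / 0.0283495 = 9.43611 oz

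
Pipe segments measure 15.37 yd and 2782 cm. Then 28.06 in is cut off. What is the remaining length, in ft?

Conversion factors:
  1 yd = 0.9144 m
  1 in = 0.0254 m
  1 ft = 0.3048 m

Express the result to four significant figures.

135.0 ft

15.37 yd × 0.9144 → 14.0543 m
2782 cm × 0.01 → 27.82 m
28.06 in × 0.0254 → 0.712724 m
Net: 14.0543 + 27.82 − 0.712724 = 41.1616 m
In ft: 41.1616 / 0.3048 = 135.045 ft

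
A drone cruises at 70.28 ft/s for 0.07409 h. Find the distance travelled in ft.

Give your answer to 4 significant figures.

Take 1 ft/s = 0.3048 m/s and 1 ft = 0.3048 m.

70.28 ft/s × 0.3048 = 21.4213 m/s
0.07409 h × 3600 = 266.724 s
d = v × t = 21.4213 m/s × 266.724 s = 5713.57 m
5713.57 m ÷ (0.3048 m/ft) = 18745.3 ft

1.875×10⁴ ft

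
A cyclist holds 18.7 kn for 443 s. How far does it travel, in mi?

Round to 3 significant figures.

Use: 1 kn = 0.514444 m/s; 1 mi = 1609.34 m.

2.65 mi

18.7 kn × 0.514444 → 9.6201 m/s
d = v × t = 9.6201 m/s × 443 s = 4261.7 m
4261.7 m ÷ (1609.34 m/mi) = 2.6481 mi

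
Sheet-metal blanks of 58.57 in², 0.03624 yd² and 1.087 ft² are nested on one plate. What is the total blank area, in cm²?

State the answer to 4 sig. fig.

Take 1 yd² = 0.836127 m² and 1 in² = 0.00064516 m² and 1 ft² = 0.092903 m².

58.57 in² × 0.00064516 → 0.037787 m²
0.03624 yd² × 0.836127 → 0.0303012 m²
1.087 ft² × 0.092903 → 0.100986 m²
Sum: 0.037787 + 0.0303012 + 0.100986 = 0.169074 m²
In cm²: 0.169074 / 0.0001 = 1690.74 cm²

1691 cm²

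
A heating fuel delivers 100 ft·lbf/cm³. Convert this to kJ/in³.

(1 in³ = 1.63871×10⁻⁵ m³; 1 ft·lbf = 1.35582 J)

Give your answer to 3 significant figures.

2.22 kJ/in³

100 ft·lbf/cm³ × 1.35582 J/ft·lbf ÷ 10⁻⁶ m³/cm³ = 1.35582×10⁸ J/m³
1.35582×10⁸ J/m³ ÷ 1000 J/kJ × 1.63871×10⁻⁵ m³/in³ = 2.2218 kJ/in³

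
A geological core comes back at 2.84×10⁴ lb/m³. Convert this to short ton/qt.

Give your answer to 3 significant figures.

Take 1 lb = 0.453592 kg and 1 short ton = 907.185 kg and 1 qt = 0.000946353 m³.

2.84×10⁴ lb/m³ × 0.453592 kg/lb = 12882 kg/m³
12882 kg/m³ ÷ 907.185 kg/short ton × 0.000946353 m³/qt = 0.0134382 short ton/qt

0.0134 short ton/qt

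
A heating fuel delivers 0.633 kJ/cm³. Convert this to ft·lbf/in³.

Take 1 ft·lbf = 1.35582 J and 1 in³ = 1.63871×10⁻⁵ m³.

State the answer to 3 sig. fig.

0.633 kJ/cm³ × 1000 J/kJ ÷ 10⁻⁶ m³/cm³ = 6.33×10⁸ J/m³
6.33×10⁸ J/m³ ÷ 1.35582 J/ft·lbf × 1.63871×10⁻⁵ m³/in³ = 7650.75 ft·lbf/in³

7650 ft·lbf/in³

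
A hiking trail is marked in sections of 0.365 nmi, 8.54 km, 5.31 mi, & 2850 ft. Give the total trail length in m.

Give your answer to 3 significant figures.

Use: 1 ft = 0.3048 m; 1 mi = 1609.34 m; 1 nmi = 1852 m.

1.86×10⁴ m

0.365 nmi × 1852 = 675.98 m
8.54 km × 1000 = 8540 m
5.31 mi × 1609.34 = 8545.6 m
2850 ft × 0.3048 = 868.68 m
Sum: 675.98 + 8540 + 8545.6 + 868.68 = 18630.3 m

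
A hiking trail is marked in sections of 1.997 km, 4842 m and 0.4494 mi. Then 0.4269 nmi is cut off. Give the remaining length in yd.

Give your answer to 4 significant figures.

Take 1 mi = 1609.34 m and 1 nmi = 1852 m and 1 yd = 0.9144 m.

1.997 km × 1000 = 1997 m
4842 m (already m)
0.4494 mi × 1609.34 = 723.237 m
0.4269 nmi × 1852 = 790.619 m
Result: 1997 + 4842 + 723.237 − 790.619 = 6771.62 m
In yd: 6771.62 / 0.9144 = 7405.53 yd

7406 yd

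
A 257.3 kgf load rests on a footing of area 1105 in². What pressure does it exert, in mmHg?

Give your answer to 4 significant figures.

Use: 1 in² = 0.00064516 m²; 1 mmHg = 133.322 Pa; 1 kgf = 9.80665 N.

257.3 kgf × 9.80665 = 2523.25 N
1105 in² × 0.00064516 = 0.712902 m²
P = F / A = 2523.25 N / 0.712902 m² = 3539.41 Pa
3539.41 Pa ÷ (133.322 Pa/mmHg) = 26.5478 mmHg

26.55 mmHg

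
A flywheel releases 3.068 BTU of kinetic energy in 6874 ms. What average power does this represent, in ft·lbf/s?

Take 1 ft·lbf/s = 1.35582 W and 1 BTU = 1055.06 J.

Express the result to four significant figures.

347.3 ft·lbf/s

3.068 BTU × 1055.06 = 3236.92 J
6874 ms × 0.001 = 6.874 s
P = E / t = 3236.92 J / 6.874 s = 470.893 W
470.893 W ÷ (1.35582 W/ft·lbf/s) = 347.312 ft·lbf/s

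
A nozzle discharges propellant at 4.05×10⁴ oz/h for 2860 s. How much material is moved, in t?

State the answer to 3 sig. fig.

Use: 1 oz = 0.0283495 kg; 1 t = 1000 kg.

4.05×10⁴ oz/h → 0.318932 kg/s
m = ṁ × t = 0.318932 × 2860 = 912.146 kg
In t: 912.146 / 1000 = 0.912146 t

0.912 t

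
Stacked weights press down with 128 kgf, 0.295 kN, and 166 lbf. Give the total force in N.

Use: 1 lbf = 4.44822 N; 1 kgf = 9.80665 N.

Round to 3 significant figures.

128 kgf × 9.80665 = 1255.25 N
0.295 kN × 1000 = 295 N
166 lbf × 4.44822 = 738.405 N
Sum: 1255.25 + 295 + 738.405 = 2288.65 N

2290 N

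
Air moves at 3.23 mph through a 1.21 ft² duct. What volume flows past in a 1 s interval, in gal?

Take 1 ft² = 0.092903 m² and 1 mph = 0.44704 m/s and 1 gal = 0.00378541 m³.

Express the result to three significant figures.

3.23 mph × 0.44704 = 1.44394 m/s
1.21 ft² × 0.092903 = 0.112413 m²
V = v × A × t = 1.44394 m/s × 0.112413 m² × 1 s = 0.162318 m³
0.162318 m³ ÷ (0.00378541 m³/gal) = 42.8799 gal

42.9 gal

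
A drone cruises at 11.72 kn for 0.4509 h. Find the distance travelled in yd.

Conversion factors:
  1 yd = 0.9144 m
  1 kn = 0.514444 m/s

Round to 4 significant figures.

1.070×10⁴ yd

11.72 kn × 0.514444 → 6.02928 m/s
0.4509 h × 3600 → 1623.24 s
d = v × t = 6.02928 m/s × 1623.24 s = 9786.97 m
9786.97 m ÷ (0.9144 m/yd) = 10703.2 yd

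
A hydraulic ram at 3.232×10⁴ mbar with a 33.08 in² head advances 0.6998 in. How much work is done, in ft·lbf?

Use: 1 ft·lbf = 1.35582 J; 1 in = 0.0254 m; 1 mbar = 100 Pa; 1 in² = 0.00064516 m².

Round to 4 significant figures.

904.3 ft·lbf

3.232×10⁴ mbar → 3.232×10⁶ Pa
33.08 in² → 0.0213419 m²
F = P × A = 3.232×10⁶ × 0.0213419 = 68977 N
0.6998 in → 0.0177749 m
W = F × d = 68977 × 0.0177749 = 1226.06 J
In ft·lbf: 1226.06 / 1.35582 = 904.294 ft·lbf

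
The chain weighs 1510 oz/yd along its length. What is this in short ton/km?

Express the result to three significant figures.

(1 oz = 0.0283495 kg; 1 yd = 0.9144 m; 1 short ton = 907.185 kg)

1510 oz/yd × 0.0283495 kg/oz ÷ 0.9144 m/yd = 46.8151 kg/m
46.8151 kg/m ÷ 907.185 kg/short ton × 1000 m/km = 51.6048 short ton/km

51.6 short ton/km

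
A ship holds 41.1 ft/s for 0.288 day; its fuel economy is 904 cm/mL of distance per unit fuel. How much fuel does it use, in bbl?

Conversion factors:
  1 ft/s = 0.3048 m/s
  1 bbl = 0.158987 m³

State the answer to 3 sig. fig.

41.1 ft/s → 12.5273 m/s
0.288 day → 24883.2 s
d = v × t = 12.5273 × 24883.2 = 311719 m
904 cm/mL → 9.04×10⁶ m/m³
V = d / (distance per unit fuel) = 311719 / 9.04×10⁶ = 0.0344822 m³
In bbl: 0.0344822 / 0.158987 = 0.216887 bbl

0.217 bbl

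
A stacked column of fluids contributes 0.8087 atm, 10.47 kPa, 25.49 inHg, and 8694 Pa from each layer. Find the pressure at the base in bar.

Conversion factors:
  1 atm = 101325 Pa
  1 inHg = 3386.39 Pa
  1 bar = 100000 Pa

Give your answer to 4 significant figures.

1.874 bar

0.8087 atm × 101325 = 81941.5 Pa
10.47 kPa × 1000 = 10470 Pa
25.49 inHg × 3386.39 = 86319.1 Pa
8694 Pa (already Pa)
Combined: 81941.5 + 10470 + 86319.1 + 8694 = 187425 Pa
In bar: 187425 / 100000 = 1.87425 bar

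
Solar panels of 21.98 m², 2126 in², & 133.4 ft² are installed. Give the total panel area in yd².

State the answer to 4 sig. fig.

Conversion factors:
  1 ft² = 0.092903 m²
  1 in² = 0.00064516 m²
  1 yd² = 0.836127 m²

42.75 yd²

21.98 m² (already m²)
2126 in² × 0.00064516 → 1.37161 m²
133.4 ft² × 0.092903 → 12.3933 m²
Combined: 21.98 + 1.37161 + 12.3933 = 35.7449 m²
In yd²: 35.7449 / 0.836127 = 42.7506 yd²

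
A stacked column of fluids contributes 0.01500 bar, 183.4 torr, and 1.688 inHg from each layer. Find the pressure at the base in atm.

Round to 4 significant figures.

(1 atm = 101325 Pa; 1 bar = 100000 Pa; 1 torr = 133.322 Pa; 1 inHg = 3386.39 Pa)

0.3125 atm

0.01500 bar × 100000 → 1500 Pa
183.4 torr × 133.322 → 24451.3 Pa
1.688 inHg × 3386.39 → 5716.23 Pa
Combined: 1500 + 24451.3 + 5716.23 = 31667.5 Pa
In atm: 31667.5 / 101325 = 0.312534 atm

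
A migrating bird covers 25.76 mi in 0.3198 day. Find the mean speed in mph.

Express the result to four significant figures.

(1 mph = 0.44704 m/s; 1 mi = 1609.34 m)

25.76 mi × 1609.34 = 41456.6 m
0.3198 day × 86400 = 27630.7 s
v = d / t = 41456.6 m / 27630.7 s = 1.50038 m/s
1.50038 m/s ÷ (0.44704 m/s/mph) = 3.35625 mph

3.356 mph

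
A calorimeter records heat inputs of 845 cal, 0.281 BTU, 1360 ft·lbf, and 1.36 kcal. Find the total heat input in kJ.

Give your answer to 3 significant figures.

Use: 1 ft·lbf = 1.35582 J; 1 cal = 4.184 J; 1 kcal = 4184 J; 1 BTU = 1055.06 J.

11.4 kJ

845 cal × 4.184 → 3535.48 J
0.281 BTU × 1055.06 → 296.472 J
1360 ft·lbf × 1.35582 → 1843.92 J
1.36 kcal × 4184 → 5690.24 J
Total: 3535.48 + 296.472 + 1843.92 + 5690.24 = 11366.1 J
In kJ: 11366.1 / 1000 = 11.3661 kJ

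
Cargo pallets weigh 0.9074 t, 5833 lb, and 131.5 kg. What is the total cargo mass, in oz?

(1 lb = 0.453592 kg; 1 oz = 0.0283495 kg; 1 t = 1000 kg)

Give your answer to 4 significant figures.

1.300×10⁵ oz

0.9074 t × 1000 → 907.4 kg
5833 lb × 0.453592 → 2645.8 kg
131.5 kg (already kg)
Sum: 907.4 + 2645.8 + 131.5 = 3684.7 kg
In oz: 3684.7 / 0.0283495 = 129974 oz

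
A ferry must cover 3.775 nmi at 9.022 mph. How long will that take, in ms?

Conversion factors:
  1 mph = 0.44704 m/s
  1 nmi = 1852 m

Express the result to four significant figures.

3.775 nmi × 1852 = 6991.3 m
9.022 mph × 0.44704 = 4.03319 m/s
t = d / v = 6991.3 m / 4.03319 m/s = 1733.44 s
1733.44 s ÷ (0.001 s/ms) = 1.73344×10⁶ ms

1.733×10⁶ ms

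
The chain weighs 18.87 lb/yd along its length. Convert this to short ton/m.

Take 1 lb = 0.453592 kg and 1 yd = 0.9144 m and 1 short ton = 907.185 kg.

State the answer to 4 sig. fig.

18.87 lb/yd × 0.453592 kg/lb ÷ 0.9144 m/yd = 9.36054 kg/m
9.36054 kg/m ÷ 907.185 kg/short ton = 0.0103182 short ton/m

0.01032 short ton/m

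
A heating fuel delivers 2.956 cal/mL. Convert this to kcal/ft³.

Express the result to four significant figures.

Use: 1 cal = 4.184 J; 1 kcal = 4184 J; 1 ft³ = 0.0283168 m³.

83.70 kcal/ft³

2.956 cal/mL × 4.184 J/cal ÷ 10⁻⁶ m³/mL = 1.23679×10⁷ J/m³
1.23679×10⁷ J/m³ ÷ 4184 J/kcal × 0.0283168 m³/ft³ = 83.7044 kcal/ft³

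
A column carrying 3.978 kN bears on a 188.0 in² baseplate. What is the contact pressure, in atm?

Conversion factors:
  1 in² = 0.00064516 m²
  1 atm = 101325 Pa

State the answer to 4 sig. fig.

0.3237 atm

3.978 kN × 1000 → 3978 N
188.0 in² × 0.00064516 → 0.12129 m²
P = F / A = 3978 N / 0.12129 m² = 32797.4 Pa
32797.4 Pa ÷ (101325 Pa/atm) = 0.323685 atm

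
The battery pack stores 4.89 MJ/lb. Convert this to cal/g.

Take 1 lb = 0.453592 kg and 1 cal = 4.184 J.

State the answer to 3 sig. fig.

2580 cal/g

4.89 MJ/lb × 1000000 J/MJ ÷ 0.453592 kg/lb = 1.07806×10⁷ J/kg
1.07806×10⁷ J/kg ÷ 4.184 J/cal × 0.001 kg/g = 2576.63 cal/g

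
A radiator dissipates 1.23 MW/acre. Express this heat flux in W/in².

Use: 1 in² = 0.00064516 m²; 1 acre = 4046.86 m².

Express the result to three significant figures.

1.23 MW/acre × 1000000 W/MW ÷ 4046.86 m²/acre = 303.939 W/m²
303.939 W/m² × 0.00064516 m²/in² = 0.196089 W/in²

0.196 W/in²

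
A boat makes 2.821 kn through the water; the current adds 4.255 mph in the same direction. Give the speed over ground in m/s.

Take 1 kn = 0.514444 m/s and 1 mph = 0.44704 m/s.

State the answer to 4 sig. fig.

2.821 kn × 0.514444 = 1.45125 m/s
4.255 mph × 0.44704 = 1.90216 m/s
Total: 1.45125 + 1.90216 = 3.35341 m/s

3.353 m/s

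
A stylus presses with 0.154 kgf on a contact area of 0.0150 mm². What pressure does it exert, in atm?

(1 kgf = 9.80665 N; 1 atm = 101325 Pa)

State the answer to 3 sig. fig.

994 atm

0.154 kgf × 9.80665 = 1.51022 N
0.0150 mm² × 10⁻⁶ = 1.5×10⁻⁸ m²
P = F / A = 1.51022 N / 1.5×10⁻⁸ m² = 1.00681×10⁸ Pa
1.00681×10⁸ Pa ÷ (101325 Pa/atm) = 993.644 atm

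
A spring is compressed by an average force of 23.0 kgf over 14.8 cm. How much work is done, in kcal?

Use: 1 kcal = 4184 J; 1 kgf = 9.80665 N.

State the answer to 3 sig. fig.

0.00798 kcal

23.0 kgf × 9.80665 → 225.553 N
14.8 cm × 0.01 → 0.148 m
W = F × d = 225.553 N × 0.148 m = 33.3818 J
33.3818 J ÷ (4184 J/kcal) = 0.00797844 kcal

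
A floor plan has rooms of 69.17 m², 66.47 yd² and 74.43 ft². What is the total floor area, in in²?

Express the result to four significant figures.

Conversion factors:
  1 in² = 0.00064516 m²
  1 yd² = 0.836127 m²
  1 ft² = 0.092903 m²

2.041×10⁵ in²

69.17 m² (already m²)
66.47 yd² × 0.836127 = 55.5774 m²
74.43 ft² × 0.092903 = 6.91477 m²
Sum: 69.17 + 55.5774 + 6.91477 = 131.662 m²
In in²: 131.662 / 0.00064516 = 204077 in²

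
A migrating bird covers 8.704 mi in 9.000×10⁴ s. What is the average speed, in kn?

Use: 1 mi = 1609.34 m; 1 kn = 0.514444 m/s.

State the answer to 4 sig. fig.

0.3025 kn

8.704 mi × 1609.34 → 14007.7 m
v = d / t = 14007.7 m / 90000 s = 0.155641 m/s
0.155641 m/s ÷ (0.514444 m/s/kn) = 0.302542 kn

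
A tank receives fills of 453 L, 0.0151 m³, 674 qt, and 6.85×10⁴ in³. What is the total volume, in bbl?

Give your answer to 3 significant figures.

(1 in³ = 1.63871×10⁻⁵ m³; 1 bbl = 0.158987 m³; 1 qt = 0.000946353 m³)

14.0 bbl

453 L × 0.001 = 0.453 m³
0.0151 m³ (already m³)
674 qt × 0.000946353 = 0.637842 m³
6.85×10⁴ in³ × 1.63871×10⁻⁵ = 1.12252 m³
Sum: 0.453 + 0.0151 + 0.637842 + 1.12252 = 2.22846 m³
In bbl: 2.22846 / 0.158987 = 14.0166 bbl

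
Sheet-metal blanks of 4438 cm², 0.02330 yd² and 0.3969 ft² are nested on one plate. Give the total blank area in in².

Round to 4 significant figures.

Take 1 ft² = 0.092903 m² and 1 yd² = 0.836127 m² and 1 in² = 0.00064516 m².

4438 cm² × 0.0001 = 0.4438 m²
0.02330 yd² × 0.836127 = 0.0194818 m²
0.3969 ft² × 0.092903 = 0.0368732 m²
Sum: 0.4438 + 0.0194818 + 0.0368732 = 0.500155 m²
In in²: 0.500155 / 0.00064516 = 775.242 in²

775.2 in²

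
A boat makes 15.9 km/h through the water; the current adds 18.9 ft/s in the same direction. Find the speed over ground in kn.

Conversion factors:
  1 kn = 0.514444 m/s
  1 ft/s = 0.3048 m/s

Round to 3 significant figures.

19.8 kn

15.9 km/h × (1/3.6) = 4.41667 m/s
18.9 ft/s × 0.3048 = 5.76072 m/s
Combined: 4.41667 + 5.76072 = 10.1774 m/s
In kn: 10.1774 / 0.514444 = 19.7833 kn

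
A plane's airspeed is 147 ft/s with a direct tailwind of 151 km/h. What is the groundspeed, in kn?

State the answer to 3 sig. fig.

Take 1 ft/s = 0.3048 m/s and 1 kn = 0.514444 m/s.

147 ft/s × 0.3048 = 44.8056 m/s
151 km/h × (1/3.6) = 41.9444 m/s
Total: 44.8056 + 41.9444 = 86.75 m/s
In kn: 86.75 / 0.514444 = 168.629 kn

169 kn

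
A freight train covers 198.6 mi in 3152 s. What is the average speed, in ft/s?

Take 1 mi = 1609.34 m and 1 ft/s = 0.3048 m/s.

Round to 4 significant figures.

198.6 mi × 1609.34 = 319615 m
v = d / t = 319615 m / 3152 s = 101.401 m/s
101.401 m/s ÷ (0.3048 m/s/ft/s) = 332.68 ft/s

332.7 ft/s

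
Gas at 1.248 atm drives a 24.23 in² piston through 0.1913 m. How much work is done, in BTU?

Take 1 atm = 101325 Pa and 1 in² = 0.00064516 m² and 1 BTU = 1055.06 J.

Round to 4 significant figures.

1.248 atm → 126454 Pa
24.23 in² → 0.0156322 m²
F = P × A = 126454 × 0.0156322 = 1976.75 N
W = F × d = 1976.75 × 0.1913 = 378.152 J
In BTU: 378.152 / 1055.06 = 0.358418 BTU

0.3584 BTU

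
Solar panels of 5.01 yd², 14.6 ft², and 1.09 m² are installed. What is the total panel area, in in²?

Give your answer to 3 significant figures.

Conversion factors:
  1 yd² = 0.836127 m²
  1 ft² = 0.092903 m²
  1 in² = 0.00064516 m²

5.01 yd² × 0.836127 = 4.189 m²
14.6 ft² × 0.092903 = 1.35638 m²
1.09 m² (already m²)
Sum: 4.189 + 1.35638 + 1.09 = 6.63538 m²
In in²: 6.63538 / 0.00064516 = 10284.9 in²

1.03×10⁴ in²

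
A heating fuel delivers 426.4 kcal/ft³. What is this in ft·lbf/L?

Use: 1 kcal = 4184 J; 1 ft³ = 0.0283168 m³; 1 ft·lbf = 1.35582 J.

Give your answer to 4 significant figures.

4.647×10⁴ ft·lbf/L

426.4 kcal/ft³ × 4184 J/kcal ÷ 0.0283168 m³/ft³ = 6.30035×10⁷ J/m³
6.30035×10⁷ J/m³ ÷ 1.35582 J/ft·lbf × 0.001 m³/L = 46468.9 ft·lbf/L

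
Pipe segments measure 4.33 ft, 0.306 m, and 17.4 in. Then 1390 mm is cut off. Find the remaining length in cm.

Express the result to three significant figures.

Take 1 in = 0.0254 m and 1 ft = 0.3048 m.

67.8 cm

4.33 ft × 0.3048 → 1.31978 m
0.306 m (already m)
17.4 in × 0.0254 → 0.44196 m
1390 mm × 0.001 → 1.39 m
Result: 1.31978 + 0.306 + 0.44196 − 1.39 = 0.67774 m
In cm: 0.67774 / 0.01 = 67.774 cm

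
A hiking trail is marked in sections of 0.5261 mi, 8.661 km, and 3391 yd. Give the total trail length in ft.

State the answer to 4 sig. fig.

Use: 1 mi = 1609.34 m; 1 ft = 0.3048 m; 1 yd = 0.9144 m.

4.137×10⁴ ft

0.5261 mi × 1609.34 = 846.674 m
8.661 km × 1000 = 8661 m
3391 yd × 0.9144 = 3100.73 m
Total: 846.674 + 8661 + 3100.73 = 12608.4 m
In ft: 12608.4 / 0.3048 = 41366.1 ft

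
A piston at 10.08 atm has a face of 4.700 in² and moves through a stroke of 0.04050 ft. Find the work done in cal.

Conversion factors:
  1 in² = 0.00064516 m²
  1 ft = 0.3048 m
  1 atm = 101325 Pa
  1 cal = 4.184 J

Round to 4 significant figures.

10.08 atm → 1.02136×10⁶ Pa
4.700 in² → 0.00303225 m²
F = P × A = 1.02136×10⁶ × 0.00303225 = 3097.02 N
0.04050 ft → 0.0123444 m
W = F × d = 3097.02 × 0.0123444 = 38.2309 J
In cal: 38.2309 / 4.184 = 9.1374 cal

9.137 cal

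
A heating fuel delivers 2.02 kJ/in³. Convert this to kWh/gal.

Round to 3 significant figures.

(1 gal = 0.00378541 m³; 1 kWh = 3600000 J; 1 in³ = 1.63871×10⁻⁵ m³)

2.02 kJ/in³ × 1000 J/kJ ÷ 1.63871×10⁻⁵ m³/in³ = 1.23268×10⁸ J/m³
1.23268×10⁸ J/m³ ÷ 3600000 J/kWh × 0.00378541 m³/gal = 0.129617 kWh/gal

0.130 kWh/gal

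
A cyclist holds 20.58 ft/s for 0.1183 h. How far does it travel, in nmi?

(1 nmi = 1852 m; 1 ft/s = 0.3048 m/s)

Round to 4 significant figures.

1.442 nmi

20.58 ft/s × 0.3048 = 6.27278 m/s
0.1183 h × 3600 = 425.88 s
d = v × t = 6.27278 m/s × 425.88 s = 2671.45 m
2671.45 m ÷ (1852 m/nmi) = 1.44247 nmi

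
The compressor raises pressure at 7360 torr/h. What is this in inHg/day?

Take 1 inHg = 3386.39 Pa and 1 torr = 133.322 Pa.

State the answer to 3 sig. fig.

6950 inHg/day

7360 torr/h × 133.322 Pa/torr ÷ 3600 s/h = 272.569 Pa/s
272.569 Pa/s ÷ 3386.39 Pa/inHg × 86400 s/day = 6954.3 inHg/day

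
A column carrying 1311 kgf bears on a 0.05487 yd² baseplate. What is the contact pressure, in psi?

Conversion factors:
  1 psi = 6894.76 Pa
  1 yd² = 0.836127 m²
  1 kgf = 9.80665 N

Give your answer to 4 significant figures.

40.64 psi

1311 kgf × 9.80665 → 12856.5 N
0.05487 yd² × 0.836127 → 0.0458783 m²
P = F / A = 12856.5 N / 0.0458783 m² = 280231 Pa
280231 Pa ÷ (6894.76 Pa/psi) = 40.6441 psi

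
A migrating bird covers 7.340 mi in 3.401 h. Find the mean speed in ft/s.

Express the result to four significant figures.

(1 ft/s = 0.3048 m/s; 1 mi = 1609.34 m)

3.165 ft/s

7.340 mi × 1609.34 = 11812.6 m
3.401 h × 3600 = 12243.6 s
v = d / t = 11812.6 m / 12243.6 s = 0.964798 m/s
0.964798 m/s ÷ (0.3048 m/s/ft/s) = 3.16535 ft/s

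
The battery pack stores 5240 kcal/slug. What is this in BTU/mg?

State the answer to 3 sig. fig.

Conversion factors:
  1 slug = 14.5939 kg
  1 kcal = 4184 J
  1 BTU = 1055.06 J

5240 kcal/slug × 4184 J/kcal ÷ 14.5939 kg/slug = 1.50228×10⁶ J/kg
1.50228×10⁶ J/kg ÷ 1055.06 J/BTU × 10⁻⁶ kg/mg = 0.00142388 BTU/mg

0.00142 BTU/mg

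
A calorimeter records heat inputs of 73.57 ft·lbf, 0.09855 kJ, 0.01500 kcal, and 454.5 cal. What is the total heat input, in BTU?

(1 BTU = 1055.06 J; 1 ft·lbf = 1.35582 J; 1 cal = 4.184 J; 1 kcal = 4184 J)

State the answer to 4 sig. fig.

2.050 BTU

73.57 ft·lbf × 1.35582 = 99.7477 J
0.09855 kJ × 1000 = 98.55 J
0.01500 kcal × 4184 = 62.76 J
454.5 cal × 4.184 = 1901.63 J
Total: 99.7477 + 98.55 + 62.76 + 1901.63 = 2162.69 J
In BTU: 2162.69 / 1055.06 = 2.04983 BTU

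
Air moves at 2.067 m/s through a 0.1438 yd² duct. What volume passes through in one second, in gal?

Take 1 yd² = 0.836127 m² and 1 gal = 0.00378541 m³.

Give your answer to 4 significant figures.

65.65 gal

0.1438 yd² × 0.836127 = 0.120235 m²
V = v × A × t = 2.067 m/s × 0.120235 m² × 1 s = 0.248526 m³
0.248526 m³ ÷ (0.00378541 m³/gal) = 65.6537 gal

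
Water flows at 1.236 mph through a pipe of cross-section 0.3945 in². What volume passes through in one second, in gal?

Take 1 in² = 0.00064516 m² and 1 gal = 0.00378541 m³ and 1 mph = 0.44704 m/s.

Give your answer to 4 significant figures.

1.236 mph × 0.44704 → 0.552541 m/s
0.3945 in² × 0.00064516 → 2.54516×10⁻⁴ m²
V = v × A × t = 0.552541 m/s × 2.54516×10⁻⁴ m² × 1 s = 1.40631×10⁻⁴ m³
1.40631×10⁻⁴ m³ ÷ (0.00378541 m³/gal) = 0.0371508 gal

0.03715 gal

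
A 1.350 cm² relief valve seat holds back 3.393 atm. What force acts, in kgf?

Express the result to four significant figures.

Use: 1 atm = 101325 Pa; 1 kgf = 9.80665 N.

3.393 atm × 101325 → 343796 Pa
1.350 cm² × 0.0001 → 1.35×10⁻⁴ m²
F = P × A = 343796 Pa × 1.35×10⁻⁴ m² = 46.4125 N
46.4125 N ÷ (9.80665 N/kgf) = 4.73276 kgf

4.733 kgf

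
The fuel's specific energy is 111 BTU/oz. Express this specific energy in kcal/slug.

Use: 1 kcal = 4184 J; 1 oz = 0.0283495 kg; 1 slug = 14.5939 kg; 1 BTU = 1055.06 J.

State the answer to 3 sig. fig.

111 BTU/oz × 1055.06 J/BTU ÷ 0.0283495 kg/oz = 4.131×10⁶ J/kg
4.131×10⁶ J/kg ÷ 4184 J/kcal × 14.5939 kg/slug = 14409 kcal/slug

1.44×10⁴ kcal/slug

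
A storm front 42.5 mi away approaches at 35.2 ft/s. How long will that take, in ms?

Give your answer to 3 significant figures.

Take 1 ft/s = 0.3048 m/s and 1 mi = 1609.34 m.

42.5 mi × 1609.34 = 68397 m
35.2 ft/s × 0.3048 = 10.729 m/s
t = d / v = 68397 m / 10.729 m/s = 6374.97 s
6374.97 s ÷ (0.001 s/ms) = 6.37497×10⁶ ms

6.37×10⁶ ms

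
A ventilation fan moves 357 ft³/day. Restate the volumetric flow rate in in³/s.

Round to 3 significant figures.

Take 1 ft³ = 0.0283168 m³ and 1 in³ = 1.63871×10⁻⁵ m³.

357 ft³/day × 0.0283168 m³/ft³ ÷ 86400 s/day = 1.17003×10⁻⁴ m³/s
1.17003×10⁻⁴ m³/s ÷ 1.63871×10⁻⁵ m³/in³ = 7.13995 in³/s

7.14 in³/s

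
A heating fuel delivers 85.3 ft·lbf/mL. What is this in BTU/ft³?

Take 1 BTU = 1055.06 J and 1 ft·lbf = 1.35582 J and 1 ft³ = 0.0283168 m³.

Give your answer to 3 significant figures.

3100 BTU/ft³

85.3 ft·lbf/mL × 1.35582 J/ft·lbf ÷ 10⁻⁶ m³/mL = 1.15651×10⁸ J/m³
1.15651×10⁸ J/m³ ÷ 1055.06 J/BTU × 0.0283168 m³/ft³ = 3103.96 BTU/ft³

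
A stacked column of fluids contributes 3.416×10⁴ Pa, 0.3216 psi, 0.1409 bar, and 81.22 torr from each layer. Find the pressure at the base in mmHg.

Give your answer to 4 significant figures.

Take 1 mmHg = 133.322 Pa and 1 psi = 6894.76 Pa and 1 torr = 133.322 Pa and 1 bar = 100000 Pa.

459.8 mmHg

3.416×10⁴ Pa (already Pa)
0.3216 psi × 6894.76 → 2217.35 Pa
0.1409 bar × 100000 → 14090 Pa
81.22 torr × 133.322 → 10828.4 Pa
Total: 34160 + 2217.35 + 14090 + 10828.4 = 61295.8 Pa
In mmHg: 61295.8 / 133.322 = 459.758 mmHg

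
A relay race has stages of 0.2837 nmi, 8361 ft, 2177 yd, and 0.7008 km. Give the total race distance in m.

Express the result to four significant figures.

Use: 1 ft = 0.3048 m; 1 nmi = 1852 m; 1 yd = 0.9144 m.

5765 m

0.2837 nmi × 1852 → 525.412 m
8361 ft × 0.3048 → 2548.43 m
2177 yd × 0.9144 → 1990.65 m
0.7008 km × 1000 → 700.8 m
Total: 525.412 + 2548.43 + 1990.65 + 700.8 = 5765.29 m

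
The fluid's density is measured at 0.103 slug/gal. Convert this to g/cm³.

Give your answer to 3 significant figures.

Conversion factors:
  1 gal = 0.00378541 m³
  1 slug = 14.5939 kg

0.103 slug/gal × 14.5939 kg/slug ÷ 0.00378541 m³/gal = 397.096 kg/m³
397.096 kg/m³ ÷ 0.001 kg/g × 10⁻⁶ m³/cm³ = 0.397096 g/cm³

0.397 g/cm³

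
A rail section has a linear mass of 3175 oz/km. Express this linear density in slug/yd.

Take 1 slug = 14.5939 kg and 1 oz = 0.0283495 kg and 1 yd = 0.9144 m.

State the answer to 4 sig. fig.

0.005640 slug/yd

3175 oz/km × 0.0283495 kg/oz ÷ 1000 m/km = 0.0900097 kg/m
0.0900097 kg/m ÷ 14.5939 kg/slug × 0.9144 m/yd = 0.00563968 slug/yd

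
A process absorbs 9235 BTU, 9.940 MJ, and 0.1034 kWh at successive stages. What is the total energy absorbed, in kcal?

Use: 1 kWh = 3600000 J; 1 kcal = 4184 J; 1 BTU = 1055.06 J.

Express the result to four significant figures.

9235 BTU × 1055.06 = 9.74348×10⁶ J
9.940 MJ × 1000000 = 9.94×10⁶ J
0.1034 kWh × 3600000 = 372240 J
Total: 9.74348×10⁶ + 9.94×10⁶ + 372240 = 2.00557×10⁷ J
In kcal: 2.00557×10⁷ / 4184 = 4793.43 kcal

4793 kcal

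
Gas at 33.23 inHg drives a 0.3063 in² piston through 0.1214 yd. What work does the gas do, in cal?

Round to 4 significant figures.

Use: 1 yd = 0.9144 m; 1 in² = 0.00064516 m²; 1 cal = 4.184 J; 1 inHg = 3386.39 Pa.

33.23 inHg → 112530 Pa
0.3063 in² → 1.97613×10⁻⁴ m²
F = P × A = 112530 × 1.97613×10⁻⁴ = 22.2374 N
0.1214 yd → 0.111008 m
W = F × d = 22.2374 × 0.111008 = 2.46853 J
In cal: 2.46853 / 4.184 = 0.589993 cal

0.5900 cal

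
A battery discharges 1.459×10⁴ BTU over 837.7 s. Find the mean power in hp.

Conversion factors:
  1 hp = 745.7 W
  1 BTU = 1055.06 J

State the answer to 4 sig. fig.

24.64 hp

1.459×10⁴ BTU × 1055.06 = 1.53933×10⁷ J
P = E / t = 1.53933×10⁷ J / 837.7 s = 18375.7 W
18375.7 W ÷ (745.7 W/hp) = 24.6422 hp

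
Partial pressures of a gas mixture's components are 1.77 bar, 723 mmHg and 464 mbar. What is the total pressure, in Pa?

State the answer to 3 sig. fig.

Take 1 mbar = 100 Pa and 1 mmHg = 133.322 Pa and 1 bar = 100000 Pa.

1.77 bar × 100000 = 177000 Pa
723 mmHg × 133.322 = 96391.8 Pa
464 mbar × 100 = 46400 Pa
Total: 177000 + 96391.8 + 46400 = 319792 Pa

3.20×10⁵ Pa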